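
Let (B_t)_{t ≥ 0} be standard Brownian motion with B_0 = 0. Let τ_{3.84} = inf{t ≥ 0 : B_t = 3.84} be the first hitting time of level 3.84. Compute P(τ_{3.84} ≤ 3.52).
P(τ_{3.84} ≤ 3.52) = 2(1 − Φ(3.84/√3.52)) = 2(1 − Φ(2.0467)) ≈ 0.0407

By the reflection principle for standard BM, P(τ_b ≤ t) = 2 · P(B_t ≥ b). Since B_t ~ N(0, t), P(B_t ≥ 3.84) = 1 − Φ(3.84/√t) = 1 − Φ(3.84/√3.52) = 1 − Φ(2.0467) ≈ 0.02034. Doubling: P(τ_{3.84} ≤ 3.52) ≈ 2 · 0.02034 = 0.04068 ≈ 0.0407.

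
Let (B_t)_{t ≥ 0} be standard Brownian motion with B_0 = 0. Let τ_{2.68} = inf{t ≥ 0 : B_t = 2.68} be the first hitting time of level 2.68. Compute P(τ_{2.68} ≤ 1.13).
P(τ_{2.68} ≤ 1.13) = 2(1 − Φ(2.68/√1.13)) = 2(1 − Φ(2.5211)) ≈ 0.0117

By the reflection principle for standard BM, P(τ_b ≤ t) = 2 · P(B_t ≥ b). Since B_t ~ N(0, t), P(B_t ≥ 2.68) = 1 − Φ(2.68/√t) = 1 − Φ(2.68/√1.13) = 1 − Φ(2.5211) ≈ 0.00585. Doubling: P(τ_{2.68} ≤ 1.13) ≈ 2 · 0.00585 = 0.01170 ≈ 0.0117.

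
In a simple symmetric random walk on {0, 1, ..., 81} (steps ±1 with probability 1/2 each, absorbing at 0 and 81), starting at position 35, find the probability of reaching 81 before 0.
P(hit 81 before 0) = 35/81

Let u_k = P(hit 81 before 0 | start at k). Then u_0 = 0, u_81 = 1, and u_k = u_{k-1}/2 + u_{k+1}/2 for 1 ≤ k ≤ 80. This harmonic recurrence is solved by u_k = k/81, giving u_35 = 35/81.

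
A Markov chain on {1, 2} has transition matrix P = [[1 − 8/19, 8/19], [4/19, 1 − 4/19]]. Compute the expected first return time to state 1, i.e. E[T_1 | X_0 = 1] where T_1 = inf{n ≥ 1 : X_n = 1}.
E[T_1 | X_0 = 1] = 1/π_1 = 3

For an irreducible recurrent Markov chain with stationary distribution π, E[T_i | X_0 = i] = 1/π_i (Kac's formula). Here π_1 = (4/19)/(8/19 + 4/19) = (4/19)/(12/19) = 1/3, so E[T_1 | X_0 = 1] = 1/π_1 = (8/19 + 4/19)/(4/19) = (12/19)/(4/19) = 3.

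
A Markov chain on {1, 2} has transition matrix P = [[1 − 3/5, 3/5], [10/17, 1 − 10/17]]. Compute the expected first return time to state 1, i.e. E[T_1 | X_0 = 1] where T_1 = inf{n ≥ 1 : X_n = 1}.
E[T_1 | X_0 = 1] = 1/π_1 = 101/50

For an irreducible recurrent Markov chain with stationary distribution π, E[T_i | X_0 = i] = 1/π_i (Kac's formula). Here π_1 = (10/17)/(3/5 + 10/17) = (10/17)/(101/85) = 50/101, so E[T_1 | X_0 = 1] = 1/π_1 = (3/5 + 10/17)/(10/17) = (101/85)/(10/17) = 101/50.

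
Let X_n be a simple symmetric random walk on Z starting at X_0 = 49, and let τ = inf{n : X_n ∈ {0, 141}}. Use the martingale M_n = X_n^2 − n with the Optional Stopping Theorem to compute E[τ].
E[τ] = 4508

M_n = X_n^2 − n is a martingale (since E[X_{n+1}^2 | F_n] = X_n^2 + 1). By OST (τ has finite mean in a bounded region), E[M_τ] = E[M_0] = X_0^2 − 0 = 49^2 = 2401. Also E[M_τ] = E[X_τ^2] − E[τ]. The walk exits at 0 or 141, with P(hit 141 first) = 49/141, so E[X_τ^2] = 141^2 · 49/141 + 0 = 6909. Thus E[τ] = E[X_τ^2] − E[M_τ] = 6909 − 2401 = 4508 = 49(141 − 49) = 4508.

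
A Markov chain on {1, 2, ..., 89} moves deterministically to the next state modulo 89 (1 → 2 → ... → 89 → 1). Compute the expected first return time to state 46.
E[T_46 | X_0 = 46] = 89

The chain cycles deterministically, so starting at state 46 it returns in exactly 89 steps. Equivalently, the stationary distribution is uniform π_j = 1/89 for every state j, so by Kac's formula E[T_46] = 1/π_46 = 89.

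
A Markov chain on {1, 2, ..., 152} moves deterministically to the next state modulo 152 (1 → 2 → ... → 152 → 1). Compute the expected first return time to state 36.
E[T_36 | X_0 = 36] = 152

The chain cycles deterministically, so starting at state 36 it returns in exactly 152 steps. Equivalently, the stationary distribution is uniform π_j = 1/152 for every state j, so by Kac's formula E[T_36] = 1/π_36 = 152.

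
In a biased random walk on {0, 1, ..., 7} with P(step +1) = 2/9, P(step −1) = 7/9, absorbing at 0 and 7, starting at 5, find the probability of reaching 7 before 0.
P(hit 7 before 0) = (1 − (7/2)^5) / (1 − (7/2)^7) = 13420/164683

Let u_k denote P(reach 7 before 0 | start at k). Boundary: u_0 = 0, u_7 = 1. Recurrence: u_k = 2/9·u_{k+1} + 7/9·u_{k-1} for 1 ≤ k ≤ 6. Try u_k = A + B·r^k with r = q/p = (7/9)/(2/9) = 7/2. Substitution satisfies the recurrence; boundary conditions give:
  u_k = (1 − r^k) / (1 − r^N) = (1 − (7/2)^5) / (1 − (7/2)^7) = 13420/164683.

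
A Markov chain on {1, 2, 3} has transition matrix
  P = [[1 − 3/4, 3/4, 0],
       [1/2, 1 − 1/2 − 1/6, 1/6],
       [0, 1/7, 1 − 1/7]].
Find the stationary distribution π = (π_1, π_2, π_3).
π = (4/17, 6/17, 7/17)

This is a birth-death chain on three states, which satisfies detailed balance: π_1 · P_{12} = π_2 · P_{21} and π_2 · P_{23} = π_3 · P_{32}.
From π_1 · 3/4 = π_2 · 1/2: π_2/π_1 = (3/4)/(1/2) = 3/2.
From π_2 · 1/6 = π_3 · 1/7: π_3/π_2 = (1/6)/(1/7) = 7/6.
Take π_1 proportional to 1; then unnormalized π = (1, 3/2, 7/4). Normalize by dividing by the sum 17/4:
  π = (4/17, 6/17, 7/17).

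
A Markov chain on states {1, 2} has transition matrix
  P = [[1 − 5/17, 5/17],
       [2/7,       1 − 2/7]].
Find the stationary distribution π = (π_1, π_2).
π_1 = 34/69, π_2 = 35/69

Solve πP = π with π_1 + π_2 = 1. From πP = π: π_1 · (1 − 5/17) + π_2 · 2/7 = π_1 ⇒ π_2 · 2/7 = π_1 · 5/17 ⇒ π_2/π_1 = (5/17)/(2/7) = 35/34. Together with π_1 + π_2 = 1:
  π_1 = (2/7)/(5/17 + 2/7) = (2/7)/(69/119) = 34/69,
  π_2 = (5/17)/(5/17 + 2/7) = (5/17)/(69/119) = 35/69.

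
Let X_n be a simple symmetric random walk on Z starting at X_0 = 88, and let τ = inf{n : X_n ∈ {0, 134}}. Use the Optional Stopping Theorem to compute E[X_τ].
E[X_τ] = 88

X_n is a martingale and τ is a bounded-mean stopping time (indeed τ is finite a.s. with bounded expectation since the walk is in a bounded region). By the OST, E[X_τ] = E[X_0] = 88. Equivalently: E[X_τ] = 134 · P(hit 134 first) + 0 · P(hit 0 first) = 134 · (88/134) = 88.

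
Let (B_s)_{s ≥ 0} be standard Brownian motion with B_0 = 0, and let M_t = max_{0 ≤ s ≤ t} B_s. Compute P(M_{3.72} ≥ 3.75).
P(M_{3.72} ≥ 3.75) = 2·P(B_{3.72} ≥ 3.75) = 2(1 − Φ(3.75/√3.72)) ≈ 0.0519

By the reflection principle for Brownian motion, P(M_t ≥ a) = 2 · P(B_t ≥ a) for a ≥ 0. Since B_t ~ N(0, t), P(B_t ≥ 3.75) = 1 − Φ(3.75/√t) = 1 − Φ(3.75/√3.72) = 1 − Φ(1.9443). So
  P(M_{3.72} ≥ 3.75) = 2(1 − Φ(1.9443)) ≈ 0.0519.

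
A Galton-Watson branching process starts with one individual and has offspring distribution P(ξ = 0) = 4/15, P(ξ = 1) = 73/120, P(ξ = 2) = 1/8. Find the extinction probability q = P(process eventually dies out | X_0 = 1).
q = 1

Mean offspring μ = 0·4/15 + 1·73/120 + 2·1/8 = 103/120 ≤ 1. For μ ≤ 1 with offspring not concentrated at 1, the Galton-Watson process goes extinct almost surely, so q = 1.
(Algebraic check: The pgf is f(s) = 4/15 + 73/120·s + 1/8·s². The extinction probability q is the smallest fixed point of f in [0, 1]. Setting s = f(s):
  1/8·s² + (73/120 − 1)·s + 4/15 = 0
  1/8·s² − (4/15 + 1/8)·s + 4/15 = 0
which factors as (s − 1)·(1/8·s − 4/15) = 0, giving roots s = 1 and s = (4/15)/(1/8) = 32/15. Since 32/15 ≥ 1, the smallest root in [0, 1] is s = 1.)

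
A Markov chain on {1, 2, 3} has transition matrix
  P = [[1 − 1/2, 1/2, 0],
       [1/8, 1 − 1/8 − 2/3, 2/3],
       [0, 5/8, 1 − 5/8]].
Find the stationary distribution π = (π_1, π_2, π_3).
π = (15/139, 60/139, 64/139)

This is a birth-death chain on three states, which satisfies detailed balance: π_1 · P_{12} = π_2 · P_{21} and π_2 · P_{23} = π_3 · P_{32}.
From π_1 · 1/2 = π_2 · 1/8: π_2/π_1 = (1/2)/(1/8) = 4.
From π_2 · 2/3 = π_3 · 5/8: π_3/π_2 = (2/3)/(5/8) = 16/15.
Take π_1 proportional to 1; then unnormalized π = (1, 4, 64/15). Normalize by dividing by the sum 139/15:
  π = (15/139, 60/139, 64/139).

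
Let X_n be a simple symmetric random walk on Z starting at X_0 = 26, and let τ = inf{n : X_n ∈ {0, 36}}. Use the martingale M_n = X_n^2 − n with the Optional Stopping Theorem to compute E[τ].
E[τ] = 260

M_n = X_n^2 − n is a martingale (since E[X_{n+1}^2 | F_n] = X_n^2 + 1). By OST (τ has finite mean in a bounded region), E[M_τ] = E[M_0] = X_0^2 − 0 = 26^2 = 676. Also E[M_τ] = E[X_τ^2] − E[τ]. The walk exits at 0 or 36, with P(hit 36 first) = 26/36, so E[X_τ^2] = 36^2 · 26/36 + 0 = 936. Thus E[τ] = E[X_τ^2] − E[M_τ] = 936 − 676 = 260 = 26(36 − 26) = 260.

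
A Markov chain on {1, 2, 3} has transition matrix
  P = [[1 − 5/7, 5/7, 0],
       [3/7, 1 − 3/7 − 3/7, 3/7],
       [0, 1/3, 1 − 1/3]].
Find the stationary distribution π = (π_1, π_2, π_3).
π = (21/101, 35/101, 45/101)

This is a birth-death chain on three states, which satisfies detailed balance: π_1 · P_{12} = π_2 · P_{21} and π_2 · P_{23} = π_3 · P_{32}.
From π_1 · 5/7 = π_2 · 3/7: π_2/π_1 = (5/7)/(3/7) = 5/3.
From π_2 · 3/7 = π_3 · 1/3: π_3/π_2 = (3/7)/(1/3) = 9/7.
Take π_1 proportional to 1; then unnormalized π = (1, 5/3, 15/7). Normalize by dividing by the sum 101/21:
  π = (21/101, 35/101, 45/101).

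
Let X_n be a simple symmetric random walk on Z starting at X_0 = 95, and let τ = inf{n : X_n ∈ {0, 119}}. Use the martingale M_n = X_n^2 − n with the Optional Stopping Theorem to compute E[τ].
E[τ] = 2280

M_n = X_n^2 − n is a martingale (since E[X_{n+1}^2 | F_n] = X_n^2 + 1). By OST (τ has finite mean in a bounded region), E[M_τ] = E[M_0] = X_0^2 − 0 = 95^2 = 9025. Also E[M_τ] = E[X_τ^2] − E[τ]. The walk exits at 0 or 119, with P(hit 119 first) = 95/119, so E[X_τ^2] = 119^2 · 95/119 + 0 = 11305. Thus E[τ] = E[X_τ^2] − E[M_τ] = 11305 − 9025 = 2280 = 95(119 − 95) = 2280.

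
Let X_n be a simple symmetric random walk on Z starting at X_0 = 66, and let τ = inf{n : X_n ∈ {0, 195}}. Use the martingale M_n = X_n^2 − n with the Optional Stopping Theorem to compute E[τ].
E[τ] = 8514

M_n = X_n^2 − n is a martingale (since E[X_{n+1}^2 | F_n] = X_n^2 + 1). By OST (τ has finite mean in a bounded region), E[M_τ] = E[M_0] = X_0^2 − 0 = 66^2 = 4356. Also E[M_τ] = E[X_τ^2] − E[τ]. The walk exits at 0 or 195, with P(hit 195 first) = 66/195, so E[X_τ^2] = 195^2 · 66/195 + 0 = 12870. Thus E[τ] = E[X_τ^2] − E[M_τ] = 12870 − 4356 = 8514 = 66(195 − 66) = 8514.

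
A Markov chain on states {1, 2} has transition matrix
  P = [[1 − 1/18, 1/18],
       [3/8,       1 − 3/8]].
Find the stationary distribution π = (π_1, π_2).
π_1 = 27/31, π_2 = 4/31

Solve πP = π with π_1 + π_2 = 1. From πP = π: π_1 · (1 − 1/18) + π_2 · 3/8 = π_1 ⇒ π_2 · 3/8 = π_1 · 1/18 ⇒ π_2/π_1 = (1/18)/(3/8) = 4/27. Together with π_1 + π_2 = 1:
  π_1 = (3/8)/(1/18 + 3/8) = (3/8)/(31/72) = 27/31,
  π_2 = (1/18)/(1/18 + 3/8) = (1/18)/(31/72) = 4/31.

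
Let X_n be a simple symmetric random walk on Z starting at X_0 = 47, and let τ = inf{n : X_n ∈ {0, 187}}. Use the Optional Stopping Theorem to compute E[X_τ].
E[X_τ] = 47

X_n is a martingale and τ is a bounded-mean stopping time (indeed τ is finite a.s. with bounded expectation since the walk is in a bounded region). By the OST, E[X_τ] = E[X_0] = 47. Equivalently: E[X_τ] = 187 · P(hit 187 first) + 0 · P(hit 0 first) = 187 · (47/187) = 47.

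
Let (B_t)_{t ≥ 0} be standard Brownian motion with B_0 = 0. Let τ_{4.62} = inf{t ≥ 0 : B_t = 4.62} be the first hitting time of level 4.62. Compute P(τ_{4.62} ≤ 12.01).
P(τ_{4.62} ≤ 12.01) = 2(1 − Φ(4.62/√12.01)) = 2(1 − Φ(1.3331)) ≈ 0.1825

By the reflection principle for standard BM, P(τ_b ≤ t) = 2 · P(B_t ≥ b). Since B_t ~ N(0, t), P(B_t ≥ 4.62) = 1 − Φ(4.62/√t) = 1 − Φ(4.62/√12.01) = 1 − Φ(1.3331) ≈ 0.09125. Doubling: P(τ_{4.62} ≤ 12.01) ≈ 2 · 0.09125 = 0.18250 ≈ 0.1825.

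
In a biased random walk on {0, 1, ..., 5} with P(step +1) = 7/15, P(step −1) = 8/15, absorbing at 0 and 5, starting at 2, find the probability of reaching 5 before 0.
P(hit 5 before 0) = (1 − (8/7)^2) / (1 − (8/7)^5) = 5145/15961

Let u_k denote P(reach 5 before 0 | start at k). Boundary: u_0 = 0, u_5 = 1. Recurrence: u_k = 7/15·u_{k+1} + 8/15·u_{k-1} for 1 ≤ k ≤ 4. Try u_k = A + B·r^k with r = q/p = (8/15)/(7/15) = 8/7. Substitution satisfies the recurrence; boundary conditions give:
  u_k = (1 − r^k) / (1 − r^N) = (1 − (8/7)^2) / (1 − (8/7)^5) = 5145/15961.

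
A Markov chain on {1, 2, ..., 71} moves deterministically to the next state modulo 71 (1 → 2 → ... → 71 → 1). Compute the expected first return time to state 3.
E[T_3 | X_0 = 3] = 71

The chain cycles deterministically, so starting at state 3 it returns in exactly 71 steps. Equivalently, the stationary distribution is uniform π_j = 1/71 for every state j, so by Kac's formula E[T_3] = 1/π_3 = 71.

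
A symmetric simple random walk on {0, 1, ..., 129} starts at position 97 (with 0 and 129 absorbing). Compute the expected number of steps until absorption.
E[τ | X_0 = 97] = 3104

Let v_k = E[τ | X_0 = k]. Boundary: v_0 = v_129 = 0. Recurrence: v_k = 1 + (v_{k-1} + v_{k+1})/2 for 1 ≤ k ≤ 128. The particular solution to v_k − (v_{k-1} + v_{k+1})/2 = 1 is v_k = −k^2. Adding homogeneous solution A + B k and matching boundaries gives v_k = k (129 − k). Substituting k = 97: v_97 = 97 · 32 = 3104.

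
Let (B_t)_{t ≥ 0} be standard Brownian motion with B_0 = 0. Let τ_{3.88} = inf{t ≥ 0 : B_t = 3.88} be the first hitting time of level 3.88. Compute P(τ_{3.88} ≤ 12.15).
P(τ_{3.88} ≤ 12.15) = 2(1 − Φ(3.88/√12.15)) = 2(1 − Φ(1.1131)) ≈ 0.2657

By the reflection principle for standard BM, P(τ_b ≤ t) = 2 · P(B_t ≥ b). Since B_t ~ N(0, t), P(B_t ≥ 3.88) = 1 − Φ(3.88/√t) = 1 − Φ(3.88/√12.15) = 1 − Φ(1.1131) ≈ 0.13283. Doubling: P(τ_{3.88} ≤ 12.15) ≈ 2 · 0.13283 = 0.26566 ≈ 0.2657.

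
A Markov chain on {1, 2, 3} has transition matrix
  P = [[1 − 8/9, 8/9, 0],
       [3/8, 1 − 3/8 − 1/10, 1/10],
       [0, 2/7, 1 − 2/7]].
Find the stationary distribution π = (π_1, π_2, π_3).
π = (5/21, 320/567, 16/81)

This is a birth-death chain on three states, which satisfies detailed balance: π_1 · P_{12} = π_2 · P_{21} and π_2 · P_{23} = π_3 · P_{32}.
From π_1 · 8/9 = π_2 · 3/8: π_2/π_1 = (8/9)/(3/8) = 64/27.
From π_2 · 1/10 = π_3 · 2/7: π_3/π_2 = (1/10)/(2/7) = 7/20.
Take π_1 proportional to 1; then unnormalized π = (1, 64/27, 112/135). Normalize by dividing by the sum 21/5:
  π = (5/21, 320/567, 16/81).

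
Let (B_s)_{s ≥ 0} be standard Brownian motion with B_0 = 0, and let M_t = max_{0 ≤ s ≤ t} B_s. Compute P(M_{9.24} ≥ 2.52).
P(M_{9.24} ≥ 2.52) = 2·P(B_{9.24} ≥ 2.52) = 2(1 − Φ(2.52/√9.24)) ≈ 0.4071

By the reflection principle for Brownian motion, P(M_t ≥ a) = 2 · P(B_t ≥ a) for a ≥ 0. Since B_t ~ N(0, t), P(B_t ≥ 2.52) = 1 − Φ(2.52/√t) = 1 − Φ(2.52/√9.24) = 1 − Φ(0.8290). So
  P(M_{9.24} ≥ 2.52) = 2(1 − Φ(0.8290)) ≈ 0.4071.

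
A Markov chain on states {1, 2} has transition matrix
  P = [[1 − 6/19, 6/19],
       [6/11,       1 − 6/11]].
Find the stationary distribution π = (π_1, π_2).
π_1 = 19/30, π_2 = 11/30

Solve πP = π with π_1 + π_2 = 1. From πP = π: π_1 · (1 − 6/19) + π_2 · 6/11 = π_1 ⇒ π_2 · 6/11 = π_1 · 6/19 ⇒ π_2/π_1 = (6/19)/(6/11) = 11/19. Together with π_1 + π_2 = 1:
  π_1 = (6/11)/(6/19 + 6/11) = (6/11)/(180/209) = 19/30,
  π_2 = (6/19)/(6/19 + 6/11) = (6/19)/(180/209) = 11/30.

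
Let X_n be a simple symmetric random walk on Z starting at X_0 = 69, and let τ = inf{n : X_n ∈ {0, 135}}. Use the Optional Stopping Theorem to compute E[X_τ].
E[X_τ] = 69

X_n is a martingale and τ is a bounded-mean stopping time (indeed τ is finite a.s. with bounded expectation since the walk is in a bounded region). By the OST, E[X_τ] = E[X_0] = 69. Equivalently: E[X_τ] = 135 · P(hit 135 first) + 0 · P(hit 0 first) = 135 · (69/135) = 69.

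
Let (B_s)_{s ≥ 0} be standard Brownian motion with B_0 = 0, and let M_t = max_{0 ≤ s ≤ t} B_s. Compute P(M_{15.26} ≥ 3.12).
P(M_{15.26} ≥ 3.12) = 2·P(B_{15.26} ≥ 3.12) = 2(1 − Φ(3.12/√15.26)) ≈ 0.4245

By the reflection principle for Brownian motion, P(M_t ≥ a) = 2 · P(B_t ≥ a) for a ≥ 0. Since B_t ~ N(0, t), P(B_t ≥ 3.12) = 1 − Φ(3.12/√t) = 1 − Φ(3.12/√15.26) = 1 − Φ(0.7987). So
  P(M_{15.26} ≥ 3.12) = 2(1 − Φ(0.7987)) ≈ 0.4245.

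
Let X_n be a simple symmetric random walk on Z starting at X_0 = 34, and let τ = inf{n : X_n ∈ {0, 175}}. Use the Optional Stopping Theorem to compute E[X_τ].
E[X_τ] = 34

X_n is a martingale and τ is a bounded-mean stopping time (indeed τ is finite a.s. with bounded expectation since the walk is in a bounded region). By the OST, E[X_τ] = E[X_0] = 34. Equivalently: E[X_τ] = 175 · P(hit 175 first) + 0 · P(hit 0 first) = 175 · (34/175) = 34.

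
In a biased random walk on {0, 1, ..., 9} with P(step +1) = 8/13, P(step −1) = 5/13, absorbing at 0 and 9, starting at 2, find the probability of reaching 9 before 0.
P(hit 9 before 0) = (1 − (5/8)^2) / (1 − (5/8)^9) = 27262976/44088201

Let u_k denote P(reach 9 before 0 | start at k). Boundary: u_0 = 0, u_9 = 1. Recurrence: u_k = 8/13·u_{k+1} + 5/13·u_{k-1} for 1 ≤ k ≤ 8. Try u_k = A + B·r^k with r = q/p = (5/13)/(8/13) = 5/8. Substitution satisfies the recurrence; boundary conditions give:
  u_k = (1 − r^k) / (1 − r^N) = (1 − (5/8)^2) / (1 − (5/8)^9) = 27262976/44088201.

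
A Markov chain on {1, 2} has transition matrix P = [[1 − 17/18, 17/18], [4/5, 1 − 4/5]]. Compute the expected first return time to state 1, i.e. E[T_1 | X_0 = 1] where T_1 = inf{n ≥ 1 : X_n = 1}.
E[T_1 | X_0 = 1] = 1/π_1 = 157/72

For an irreducible recurrent Markov chain with stationary distribution π, E[T_i | X_0 = i] = 1/π_i (Kac's formula). Here π_1 = (4/5)/(17/18 + 4/5) = (4/5)/(157/90) = 72/157, so E[T_1 | X_0 = 1] = 1/π_1 = (17/18 + 4/5)/(4/5) = (157/90)/(4/5) = 157/72.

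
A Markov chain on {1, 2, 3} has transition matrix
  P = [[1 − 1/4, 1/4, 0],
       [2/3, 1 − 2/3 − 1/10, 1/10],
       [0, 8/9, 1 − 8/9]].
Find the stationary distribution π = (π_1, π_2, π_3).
π = (640/907, 240/907, 27/907)

This is a birth-death chain on three states, which satisfies detailed balance: π_1 · P_{12} = π_2 · P_{21} and π_2 · P_{23} = π_3 · P_{32}.
From π_1 · 1/4 = π_2 · 2/3: π_2/π_1 = (1/4)/(2/3) = 3/8.
From π_2 · 1/10 = π_3 · 8/9: π_3/π_2 = (1/10)/(8/9) = 9/80.
Take π_1 proportional to 1; then unnormalized π = (1, 3/8, 27/640). Normalize by dividing by the sum 907/640:
  π = (640/907, 240/907, 27/907).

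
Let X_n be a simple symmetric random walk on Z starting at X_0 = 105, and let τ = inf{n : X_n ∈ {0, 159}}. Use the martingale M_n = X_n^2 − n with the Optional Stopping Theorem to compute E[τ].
E[τ] = 5670

M_n = X_n^2 − n is a martingale (since E[X_{n+1}^2 | F_n] = X_n^2 + 1). By OST (τ has finite mean in a bounded region), E[M_τ] = E[M_0] = X_0^2 − 0 = 105^2 = 11025. Also E[M_τ] = E[X_τ^2] − E[τ]. The walk exits at 0 or 159, with P(hit 159 first) = 105/159, so E[X_τ^2] = 159^2 · 105/159 + 0 = 16695. Thus E[τ] = E[X_τ^2] − E[M_τ] = 16695 − 11025 = 5670 = 105(159 − 105) = 5670.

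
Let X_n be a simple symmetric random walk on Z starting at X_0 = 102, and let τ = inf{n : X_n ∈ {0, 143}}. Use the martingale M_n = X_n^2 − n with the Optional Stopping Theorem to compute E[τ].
E[τ] = 4182

M_n = X_n^2 − n is a martingale (since E[X_{n+1}^2 | F_n] = X_n^2 + 1). By OST (τ has finite mean in a bounded region), E[M_τ] = E[M_0] = X_0^2 − 0 = 102^2 = 10404. Also E[M_τ] = E[X_τ^2] − E[τ]. The walk exits at 0 or 143, with P(hit 143 first) = 102/143, so E[X_τ^2] = 143^2 · 102/143 + 0 = 14586. Thus E[τ] = E[X_τ^2] − E[M_τ] = 14586 − 10404 = 4182 = 102(143 − 102) = 4182.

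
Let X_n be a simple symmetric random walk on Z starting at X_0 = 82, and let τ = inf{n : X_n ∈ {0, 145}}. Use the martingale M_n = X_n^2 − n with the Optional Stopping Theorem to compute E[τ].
E[τ] = 5166

M_n = X_n^2 − n is a martingale (since E[X_{n+1}^2 | F_n] = X_n^2 + 1). By OST (τ has finite mean in a bounded region), E[M_τ] = E[M_0] = X_0^2 − 0 = 82^2 = 6724. Also E[M_τ] = E[X_τ^2] − E[τ]. The walk exits at 0 or 145, with P(hit 145 first) = 82/145, so E[X_τ^2] = 145^2 · 82/145 + 0 = 11890. Thus E[τ] = E[X_τ^2] − E[M_τ] = 11890 − 6724 = 5166 = 82(145 − 82) = 5166.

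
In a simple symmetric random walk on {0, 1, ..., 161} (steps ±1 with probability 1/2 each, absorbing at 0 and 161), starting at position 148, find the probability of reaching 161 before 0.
P(hit 161 before 0) = 148/161

Let u_k = P(hit 161 before 0 | start at k). Then u_0 = 0, u_161 = 1, and u_k = u_{k-1}/2 + u_{k+1}/2 for 1 ≤ k ≤ 160. This harmonic recurrence is solved by u_k = k/161, giving u_148 = 148/161.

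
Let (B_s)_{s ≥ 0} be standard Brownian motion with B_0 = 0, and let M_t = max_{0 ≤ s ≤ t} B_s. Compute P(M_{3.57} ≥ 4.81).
P(M_{3.57} ≥ 4.81) = 2·P(B_{3.57} ≥ 4.81) = 2(1 − Φ(4.81/√3.57)) ≈ 0.0109

By the reflection principle for Brownian motion, P(M_t ≥ a) = 2 · P(B_t ≥ a) for a ≥ 0. Since B_t ~ N(0, t), P(B_t ≥ 4.81) = 1 − Φ(4.81/√t) = 1 − Φ(4.81/√3.57) = 1 − Φ(2.5457). So
  P(M_{3.57} ≥ 4.81) = 2(1 − Φ(2.5457)) ≈ 0.0109.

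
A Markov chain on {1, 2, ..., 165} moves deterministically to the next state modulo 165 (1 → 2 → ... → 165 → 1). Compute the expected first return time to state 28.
E[T_28 | X_0 = 28] = 165

The chain cycles deterministically, so starting at state 28 it returns in exactly 165 steps. Equivalently, the stationary distribution is uniform π_j = 1/165 for every state j, so by Kac's formula E[T_28] = 1/π_28 = 165.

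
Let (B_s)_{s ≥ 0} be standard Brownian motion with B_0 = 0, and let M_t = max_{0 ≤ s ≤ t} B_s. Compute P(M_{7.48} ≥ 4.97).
P(M_{7.48} ≥ 4.97) = 2·P(B_{7.48} ≥ 4.97) = 2(1 − Φ(4.97/√7.48)) ≈ 0.0692

By the reflection principle for Brownian motion, P(M_t ≥ a) = 2 · P(B_t ≥ a) for a ≥ 0. Since B_t ~ N(0, t), P(B_t ≥ 4.97) = 1 − Φ(4.97/√t) = 1 − Φ(4.97/√7.48) = 1 − Φ(1.8172). So
  P(M_{7.48} ≥ 4.97) = 2(1 − Φ(1.8172)) ≈ 0.0692.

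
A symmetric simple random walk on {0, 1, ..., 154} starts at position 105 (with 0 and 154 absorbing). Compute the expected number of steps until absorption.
E[τ | X_0 = 105] = 5145

Let v_k = E[τ | X_0 = k]. Boundary: v_0 = v_154 = 0. Recurrence: v_k = 1 + (v_{k-1} + v_{k+1})/2 for 1 ≤ k ≤ 153. The particular solution to v_k − (v_{k-1} + v_{k+1})/2 = 1 is v_k = −k^2. Adding homogeneous solution A + B k and matching boundaries gives v_k = k (154 − k). Substituting k = 105: v_105 = 105 · 49 = 5145.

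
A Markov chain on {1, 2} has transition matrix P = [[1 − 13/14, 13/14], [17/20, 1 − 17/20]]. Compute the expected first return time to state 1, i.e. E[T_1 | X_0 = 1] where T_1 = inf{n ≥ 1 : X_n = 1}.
E[T_1 | X_0 = 1] = 1/π_1 = 249/119

For an irreducible recurrent Markov chain with stationary distribution π, E[T_i | X_0 = i] = 1/π_i (Kac's formula). Here π_1 = (17/20)/(13/14 + 17/20) = (17/20)/(249/140) = 119/249, so E[T_1 | X_0 = 1] = 1/π_1 = (13/14 + 17/20)/(17/20) = (249/140)/(17/20) = 249/119.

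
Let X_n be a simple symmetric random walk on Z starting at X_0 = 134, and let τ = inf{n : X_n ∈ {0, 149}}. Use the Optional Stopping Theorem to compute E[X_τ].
E[X_τ] = 134

X_n is a martingale and τ is a bounded-mean stopping time (indeed τ is finite a.s. with bounded expectation since the walk is in a bounded region). By the OST, E[X_τ] = E[X_0] = 134. Equivalently: E[X_τ] = 149 · P(hit 149 first) + 0 · P(hit 0 first) = 149 · (134/149) = 134.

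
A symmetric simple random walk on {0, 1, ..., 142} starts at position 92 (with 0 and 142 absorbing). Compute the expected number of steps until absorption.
E[τ | X_0 = 92] = 4600

Let v_k = E[τ | X_0 = k]. Boundary: v_0 = v_142 = 0. Recurrence: v_k = 1 + (v_{k-1} + v_{k+1})/2 for 1 ≤ k ≤ 141. The particular solution to v_k − (v_{k-1} + v_{k+1})/2 = 1 is v_k = −k^2. Adding homogeneous solution A + B k and matching boundaries gives v_k = k (142 − k). Substituting k = 92: v_92 = 92 · 50 = 4600.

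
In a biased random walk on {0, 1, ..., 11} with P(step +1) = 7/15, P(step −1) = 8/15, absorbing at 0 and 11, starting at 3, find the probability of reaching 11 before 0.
P(hit 11 before 0) = (1 − (8/7)^3) / (1 − (8/7)^11) = 974251369/6612607849

Let u_k denote P(reach 11 before 0 | start at k). Boundary: u_0 = 0, u_11 = 1. Recurrence: u_k = 7/15·u_{k+1} + 8/15·u_{k-1} for 1 ≤ k ≤ 10. Try u_k = A + B·r^k with r = q/p = (8/15)/(7/15) = 8/7. Substitution satisfies the recurrence; boundary conditions give:
  u_k = (1 − r^k) / (1 − r^N) = (1 − (8/7)^3) / (1 − (8/7)^11) = 974251369/6612607849.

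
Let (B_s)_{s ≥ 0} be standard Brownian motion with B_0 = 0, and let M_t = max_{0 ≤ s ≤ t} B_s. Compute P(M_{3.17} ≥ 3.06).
P(M_{3.17} ≥ 3.06) = 2·P(B_{3.17} ≥ 3.06) = 2(1 − Φ(3.06/√3.17)) ≈ 0.0857

By the reflection principle for Brownian motion, P(M_t ≥ a) = 2 · P(B_t ≥ a) for a ≥ 0. Since B_t ~ N(0, t), P(B_t ≥ 3.06) = 1 − Φ(3.06/√t) = 1 − Φ(3.06/√3.17) = 1 − Φ(1.7187). So
  P(M_{3.17} ≥ 3.06) = 2(1 − Φ(1.7187)) ≈ 0.0857.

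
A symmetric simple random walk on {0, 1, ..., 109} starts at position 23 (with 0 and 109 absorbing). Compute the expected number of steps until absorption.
E[τ | X_0 = 23] = 1978

Let v_k = E[τ | X_0 = k]. Boundary: v_0 = v_109 = 0. Recurrence: v_k = 1 + (v_{k-1} + v_{k+1})/2 for 1 ≤ k ≤ 108. The particular solution to v_k − (v_{k-1} + v_{k+1})/2 = 1 is v_k = −k^2. Adding homogeneous solution A + B k and matching boundaries gives v_k = k (109 − k). Substituting k = 23: v_23 = 23 · 86 = 1978.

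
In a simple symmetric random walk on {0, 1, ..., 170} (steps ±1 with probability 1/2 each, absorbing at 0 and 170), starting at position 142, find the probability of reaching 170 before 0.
P(hit 170 before 0) = 142/170 = 71/85

Let u_k = P(hit 170 before 0 | start at k). Then u_0 = 0, u_170 = 1, and u_k = u_{k-1}/2 + u_{k+1}/2 for 1 ≤ k ≤ 169. This harmonic recurrence is solved by u_k = k/170, giving u_142 = 142/170 = 71/85.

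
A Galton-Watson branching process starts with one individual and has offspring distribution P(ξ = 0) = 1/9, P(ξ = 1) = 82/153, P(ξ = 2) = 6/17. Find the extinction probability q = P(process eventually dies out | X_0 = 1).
q = 17/54

The pgf is f(s) = 1/9 + 82/153·s + 6/17·s². The extinction probability q is the smallest fixed point of f in [0, 1]. Setting s = f(s):
  6/17·s² + (82/153 − 1)·s + 1/9 = 0
  6/17·s² − (1/9 + 6/17)·s + 1/9 = 0
which factors as (s − 1)·(6/17·s − 1/9) = 0, giving roots s = 1 and s = (1/9)/(6/17) = 17/54.
Mean offspring μ = 82/153 + 2·6/17 = 190/153 > 1 (supercritical), so q < 1. The extinction probability is the smaller root: q = (1/9)/(6/17) = 17/54.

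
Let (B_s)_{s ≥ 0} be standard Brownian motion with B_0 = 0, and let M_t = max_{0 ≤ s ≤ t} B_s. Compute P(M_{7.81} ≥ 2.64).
P(M_{7.81} ≥ 2.64) = 2·P(B_{7.81} ≥ 2.64) = 2(1 − Φ(2.64/√7.81)) ≈ 0.3448

By the reflection principle for Brownian motion, P(M_t ≥ a) = 2 · P(B_t ≥ a) for a ≥ 0. Since B_t ~ N(0, t), P(B_t ≥ 2.64) = 1 − Φ(2.64/√t) = 1 − Φ(2.64/√7.81) = 1 − Φ(0.9447). So
  P(M_{7.81} ≥ 2.64) = 2(1 − Φ(0.9447)) ≈ 0.3448.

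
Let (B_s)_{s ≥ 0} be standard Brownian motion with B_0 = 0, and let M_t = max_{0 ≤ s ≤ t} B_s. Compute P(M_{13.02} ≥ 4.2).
P(M_{13.02} ≥ 4.2) = 2·P(B_{13.02} ≥ 4.2) = 2(1 − Φ(4.2/√13.02)) ≈ 0.2444

By the reflection principle for Brownian motion, P(M_t ≥ a) = 2 · P(B_t ≥ a) for a ≥ 0. Since B_t ~ N(0, t), P(B_t ≥ 4.2) = 1 − Φ(4.2/√t) = 1 − Φ(4.2/√13.02) = 1 − Φ(1.1640). So
  P(M_{13.02} ≥ 4.2) = 2(1 − Φ(1.1640)) ≈ 0.2444.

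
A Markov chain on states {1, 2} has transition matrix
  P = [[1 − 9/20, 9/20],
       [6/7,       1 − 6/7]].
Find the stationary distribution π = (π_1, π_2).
π_1 = 40/61, π_2 = 21/61

Solve πP = π with π_1 + π_2 = 1. From πP = π: π_1 · (1 − 9/20) + π_2 · 6/7 = π_1 ⇒ π_2 · 6/7 = π_1 · 9/20 ⇒ π_2/π_1 = (9/20)/(6/7) = 21/40. Together with π_1 + π_2 = 1:
  π_1 = (6/7)/(9/20 + 6/7) = (6/7)/(183/140) = 40/61,
  π_2 = (9/20)/(9/20 + 6/7) = (9/20)/(183/140) = 21/61.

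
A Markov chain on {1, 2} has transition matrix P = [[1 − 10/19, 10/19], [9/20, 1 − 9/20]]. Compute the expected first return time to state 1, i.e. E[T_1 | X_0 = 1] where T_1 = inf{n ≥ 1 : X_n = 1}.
E[T_1 | X_0 = 1] = 1/π_1 = 371/171

For an irreducible recurrent Markov chain with stationary distribution π, E[T_i | X_0 = i] = 1/π_i (Kac's formula). Here π_1 = (9/20)/(10/19 + 9/20) = (9/20)/(371/380) = 171/371, so E[T_1 | X_0 = 1] = 1/π_1 = (10/19 + 9/20)/(9/20) = (371/380)/(9/20) = 371/171.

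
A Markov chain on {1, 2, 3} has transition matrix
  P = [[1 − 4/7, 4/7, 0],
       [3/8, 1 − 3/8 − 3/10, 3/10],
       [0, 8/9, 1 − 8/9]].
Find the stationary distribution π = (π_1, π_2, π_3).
π = (105/319, 160/319, 54/319)

This is a birth-death chain on three states, which satisfies detailed balance: π_1 · P_{12} = π_2 · P_{21} and π_2 · P_{23} = π_3 · P_{32}.
From π_1 · 4/7 = π_2 · 3/8: π_2/π_1 = (4/7)/(3/8) = 32/21.
From π_2 · 3/10 = π_3 · 8/9: π_3/π_2 = (3/10)/(8/9) = 27/80.
Take π_1 proportional to 1; then unnormalized π = (1, 32/21, 18/35). Normalize by dividing by the sum 319/105:
  π = (105/319, 160/319, 54/319).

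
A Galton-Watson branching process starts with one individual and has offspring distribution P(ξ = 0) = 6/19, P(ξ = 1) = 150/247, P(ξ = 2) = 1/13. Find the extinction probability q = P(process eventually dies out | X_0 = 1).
q = 1

Mean offspring μ = 0·6/19 + 1·150/247 + 2·1/13 = 188/247 ≤ 1. For μ ≤ 1 with offspring not concentrated at 1, the Galton-Watson process goes extinct almost surely, so q = 1.
(Algebraic check: The pgf is f(s) = 6/19 + 150/247·s + 1/13·s². The extinction probability q is the smallest fixed point of f in [0, 1]. Setting s = f(s):
  1/13·s² + (150/247 − 1)·s + 6/19 = 0
  1/13·s² − (6/19 + 1/13)·s + 6/19 = 0
which factors as (s − 1)·(1/13·s − 6/19) = 0, giving roots s = 1 and s = (6/19)/(1/13) = 78/19. Since 78/19 ≥ 1, the smallest root in [0, 1] is s = 1.)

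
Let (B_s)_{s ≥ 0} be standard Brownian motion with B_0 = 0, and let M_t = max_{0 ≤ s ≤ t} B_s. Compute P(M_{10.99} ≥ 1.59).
P(M_{10.99} ≥ 1.59) = 2·P(B_{10.99} ≥ 1.59) = 2(1 − Φ(1.59/√10.99)) ≈ 0.6315

By the reflection principle for Brownian motion, P(M_t ≥ a) = 2 · P(B_t ≥ a) for a ≥ 0. Since B_t ~ N(0, t), P(B_t ≥ 1.59) = 1 − Φ(1.59/√t) = 1 − Φ(1.59/√10.99) = 1 − Φ(0.4796). So
  P(M_{10.99} ≥ 1.59) = 2(1 − Φ(0.4796)) ≈ 0.6315.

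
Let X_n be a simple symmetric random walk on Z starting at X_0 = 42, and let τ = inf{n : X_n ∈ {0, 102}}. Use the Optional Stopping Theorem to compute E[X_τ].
E[X_τ] = 42

X_n is a martingale and τ is a bounded-mean stopping time (indeed τ is finite a.s. with bounded expectation since the walk is in a bounded region). By the OST, E[X_τ] = E[X_0] = 42. Equivalently: E[X_τ] = 102 · P(hit 102 first) + 0 · P(hit 0 first) = 102 · (42/102) = 42.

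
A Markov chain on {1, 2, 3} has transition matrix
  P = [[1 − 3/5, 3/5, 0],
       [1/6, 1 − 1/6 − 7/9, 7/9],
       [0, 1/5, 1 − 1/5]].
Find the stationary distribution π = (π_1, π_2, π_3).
π = (5/93, 6/31, 70/93)

This is a birth-death chain on three states, which satisfies detailed balance: π_1 · P_{12} = π_2 · P_{21} and π_2 · P_{23} = π_3 · P_{32}.
From π_1 · 3/5 = π_2 · 1/6: π_2/π_1 = (3/5)/(1/6) = 18/5.
From π_2 · 7/9 = π_3 · 1/5: π_3/π_2 = (7/9)/(1/5) = 35/9.
Take π_1 proportional to 1; then unnormalized π = (1, 18/5, 14). Normalize by dividing by the sum 93/5:
  π = (5/93, 6/31, 70/93).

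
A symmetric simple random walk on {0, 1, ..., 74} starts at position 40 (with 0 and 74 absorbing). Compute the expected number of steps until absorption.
E[τ | X_0 = 40] = 1360

Let v_k = E[τ | X_0 = k]. Boundary: v_0 = v_74 = 0. Recurrence: v_k = 1 + (v_{k-1} + v_{k+1})/2 for 1 ≤ k ≤ 73. The particular solution to v_k − (v_{k-1} + v_{k+1})/2 = 1 is v_k = −k^2. Adding homogeneous solution A + B k and matching boundaries gives v_k = k (74 − k). Substituting k = 40: v_40 = 40 · 34 = 1360.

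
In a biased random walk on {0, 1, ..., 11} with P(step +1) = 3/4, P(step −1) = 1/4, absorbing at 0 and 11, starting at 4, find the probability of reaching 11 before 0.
P(hit 11 before 0) = (1 − (1/3)^4) / (1 − (1/3)^11) = 87480/88573

Let u_k denote P(reach 11 before 0 | start at k). Boundary: u_0 = 0, u_11 = 1. Recurrence: u_k = 3/4·u_{k+1} + 1/4·u_{k-1} for 1 ≤ k ≤ 10. Try u_k = A + B·r^k with r = q/p = (1/4)/(3/4) = 1/3. Substitution satisfies the recurrence; boundary conditions give:
  u_k = (1 − r^k) / (1 − r^N) = (1 − (1/3)^4) / (1 − (1/3)^11) = 87480/88573.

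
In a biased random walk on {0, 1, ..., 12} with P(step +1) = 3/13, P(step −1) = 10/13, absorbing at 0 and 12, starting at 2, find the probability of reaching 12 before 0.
P(hit 12 before 0) = (1 − (10/3)^2) / (1 − (10/3)^12) = 59049/10989005149

Let u_k denote P(reach 12 before 0 | start at k). Boundary: u_0 = 0, u_12 = 1. Recurrence: u_k = 3/13·u_{k+1} + 10/13·u_{k-1} for 1 ≤ k ≤ 11. Try u_k = A + B·r^k with r = q/p = (10/13)/(3/13) = 10/3. Substitution satisfies the recurrence; boundary conditions give:
  u_k = (1 − r^k) / (1 − r^N) = (1 − (10/3)^2) / (1 − (10/3)^12) = 59049/10989005149.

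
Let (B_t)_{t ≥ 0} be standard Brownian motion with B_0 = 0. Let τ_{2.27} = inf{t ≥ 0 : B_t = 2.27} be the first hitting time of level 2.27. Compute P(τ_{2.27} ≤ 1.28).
P(τ_{2.27} ≤ 1.28) = 2(1 − Φ(2.27/√1.28)) = 2(1 − Φ(2.0064)) ≈ 0.0448

By the reflection principle for standard BM, P(τ_b ≤ t) = 2 · P(B_t ≥ b). Since B_t ~ N(0, t), P(B_t ≥ 2.27) = 1 − Φ(2.27/√t) = 1 − Φ(2.27/√1.28) = 1 − Φ(2.0064) ≈ 0.02241. Doubling: P(τ_{2.27} ≤ 1.28) ≈ 2 · 0.02241 = 0.04482 ≈ 0.0448.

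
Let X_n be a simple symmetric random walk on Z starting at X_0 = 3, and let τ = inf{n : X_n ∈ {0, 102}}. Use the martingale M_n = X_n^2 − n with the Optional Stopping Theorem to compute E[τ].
E[τ] = 297

M_n = X_n^2 − n is a martingale (since E[X_{n+1}^2 | F_n] = X_n^2 + 1). By OST (τ has finite mean in a bounded region), E[M_τ] = E[M_0] = X_0^2 − 0 = 3^2 = 9. Also E[M_τ] = E[X_τ^2] − E[τ]. The walk exits at 0 or 102, with P(hit 102 first) = 3/102, so E[X_τ^2] = 102^2 · 3/102 + 0 = 306. Thus E[τ] = E[X_τ^2] − E[M_τ] = 306 − 9 = 297 = 3(102 − 3) = 297.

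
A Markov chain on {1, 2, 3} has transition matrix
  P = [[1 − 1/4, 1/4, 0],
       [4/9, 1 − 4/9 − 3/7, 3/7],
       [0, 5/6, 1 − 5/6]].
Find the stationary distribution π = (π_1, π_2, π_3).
π = (560/1037, 315/1037, 162/1037)

This is a birth-death chain on three states, which satisfies detailed balance: π_1 · P_{12} = π_2 · P_{21} and π_2 · P_{23} = π_3 · P_{32}.
From π_1 · 1/4 = π_2 · 4/9: π_2/π_1 = (1/4)/(4/9) = 9/16.
From π_2 · 3/7 = π_3 · 5/6: π_3/π_2 = (3/7)/(5/6) = 18/35.
Take π_1 proportional to 1; then unnormalized π = (1, 9/16, 81/280). Normalize by dividing by the sum 1037/560:
  π = (560/1037, 315/1037, 162/1037).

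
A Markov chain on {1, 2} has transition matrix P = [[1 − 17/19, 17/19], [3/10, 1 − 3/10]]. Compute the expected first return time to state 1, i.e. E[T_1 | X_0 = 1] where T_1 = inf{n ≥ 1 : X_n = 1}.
E[T_1 | X_0 = 1] = 1/π_1 = 227/57

For an irreducible recurrent Markov chain with stationary distribution π, E[T_i | X_0 = i] = 1/π_i (Kac's formula). Here π_1 = (3/10)/(17/19 + 3/10) = (3/10)/(227/190) = 57/227, so E[T_1 | X_0 = 1] = 1/π_1 = (17/19 + 3/10)/(3/10) = (227/190)/(3/10) = 227/57.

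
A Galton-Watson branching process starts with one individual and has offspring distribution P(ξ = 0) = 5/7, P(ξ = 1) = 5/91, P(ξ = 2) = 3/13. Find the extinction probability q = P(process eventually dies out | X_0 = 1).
q = 1

Mean offspring μ = 0·5/7 + 1·5/91 + 2·3/13 = 47/91 ≤ 1. For μ ≤ 1 with offspring not concentrated at 1, the Galton-Watson process goes extinct almost surely, so q = 1.
(Algebraic check: The pgf is f(s) = 5/7 + 5/91·s + 3/13·s². The extinction probability q is the smallest fixed point of f in [0, 1]. Setting s = f(s):
  3/13·s² + (5/91 − 1)·s + 5/7 = 0
  3/13·s² − (5/7 + 3/13)·s + 5/7 = 0
which factors as (s − 1)·(3/13·s − 5/7) = 0, giving roots s = 1 and s = (5/7)/(3/13) = 65/21. Since 65/21 ≥ 1, the smallest root in [0, 1] is s = 1.)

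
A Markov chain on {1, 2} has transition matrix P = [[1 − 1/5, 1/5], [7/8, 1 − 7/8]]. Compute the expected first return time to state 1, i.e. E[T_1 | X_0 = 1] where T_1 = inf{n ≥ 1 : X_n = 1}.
E[T_1 | X_0 = 1] = 1/π_1 = 43/35

For an irreducible recurrent Markov chain with stationary distribution π, E[T_i | X_0 = i] = 1/π_i (Kac's formula). Here π_1 = (7/8)/(1/5 + 7/8) = (7/8)/(43/40) = 35/43, so E[T_1 | X_0 = 1] = 1/π_1 = (1/5 + 7/8)/(7/8) = (43/40)/(7/8) = 43/35.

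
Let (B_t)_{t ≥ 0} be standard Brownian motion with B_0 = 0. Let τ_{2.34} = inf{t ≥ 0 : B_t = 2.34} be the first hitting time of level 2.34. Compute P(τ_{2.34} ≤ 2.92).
P(τ_{2.34} ≤ 2.92) = 2(1 − Φ(2.34/√2.92)) = 2(1 − Φ(1.3694)) ≈ 0.1709

By the reflection principle for standard BM, P(τ_b ≤ t) = 2 · P(B_t ≥ b). Since B_t ~ N(0, t), P(B_t ≥ 2.34) = 1 − Φ(2.34/√t) = 1 − Φ(2.34/√2.92) = 1 − Φ(1.3694) ≈ 0.08544. Doubling: P(τ_{2.34} ≤ 2.92) ≈ 2 · 0.08544 = 0.17088 ≈ 0.1709.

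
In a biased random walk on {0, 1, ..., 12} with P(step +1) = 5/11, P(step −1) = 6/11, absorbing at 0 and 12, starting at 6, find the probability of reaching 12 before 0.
P(hit 12 before 0) = (1 − (6/5)^6) / (1 − (6/5)^12) = 15625/62281

Let u_k denote P(reach 12 before 0 | start at k). Boundary: u_0 = 0, u_12 = 1. Recurrence: u_k = 5/11·u_{k+1} + 6/11·u_{k-1} for 1 ≤ k ≤ 11. Try u_k = A + B·r^k with r = q/p = (6/11)/(5/11) = 6/5. Substitution satisfies the recurrence; boundary conditions give:
  u_k = (1 − r^k) / (1 − r^N) = (1 − (6/5)^6) / (1 − (6/5)^12) = 15625/62281.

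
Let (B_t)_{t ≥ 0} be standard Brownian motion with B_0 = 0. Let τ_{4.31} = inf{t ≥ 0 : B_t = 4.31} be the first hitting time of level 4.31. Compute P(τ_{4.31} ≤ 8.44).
P(τ_{4.31} ≤ 8.44) = 2(1 − Φ(4.31/√8.44)) = 2(1 − Φ(1.4836)) ≈ 0.1379

By the reflection principle for standard BM, P(τ_b ≤ t) = 2 · P(B_t ≥ b). Since B_t ~ N(0, t), P(B_t ≥ 4.31) = 1 − Φ(4.31/√t) = 1 − Φ(4.31/√8.44) = 1 − Φ(1.4836) ≈ 0.06896. Doubling: P(τ_{4.31} ≤ 8.44) ≈ 2 · 0.06896 = 0.13792 ≈ 0.1379.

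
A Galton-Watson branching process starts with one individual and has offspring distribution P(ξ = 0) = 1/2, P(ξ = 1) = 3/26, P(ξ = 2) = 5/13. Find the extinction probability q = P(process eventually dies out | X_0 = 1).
q = 1

Mean offspring μ = 0·1/2 + 1·3/26 + 2·5/13 = 23/26 ≤ 1. For μ ≤ 1 with offspring not concentrated at 1, the Galton-Watson process goes extinct almost surely, so q = 1.
(Algebraic check: The pgf is f(s) = 1/2 + 3/26·s + 5/13·s². The extinction probability q is the smallest fixed point of f in [0, 1]. Setting s = f(s):
  5/13·s² + (3/26 − 1)·s + 1/2 = 0
  5/13·s² − (1/2 + 5/13)·s + 1/2 = 0
which factors as (s − 1)·(5/13·s − 1/2) = 0, giving roots s = 1 and s = (1/2)/(5/13) = 13/10. Since 13/10 ≥ 1, the smallest root in [0, 1] is s = 1.)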